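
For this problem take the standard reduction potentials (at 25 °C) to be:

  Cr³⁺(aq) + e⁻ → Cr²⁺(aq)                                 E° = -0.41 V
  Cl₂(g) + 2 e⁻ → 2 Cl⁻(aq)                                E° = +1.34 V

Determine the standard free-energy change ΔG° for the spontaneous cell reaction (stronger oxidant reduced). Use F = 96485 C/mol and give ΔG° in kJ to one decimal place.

Cl₂/Cl⁻ (E° = +1.34 V) is the cathode; Cr³⁺/Cr²⁺ (E° = -0.41 V) is the anode, so E°cell = +1.75 V.
Balancing electrons gives n = 2 (lcm of 2 and 1).
ΔG° = −nFE° = −(2)(96485)(+1.75) = -337,698 J = -337.7 kJ.

-337.7 kJ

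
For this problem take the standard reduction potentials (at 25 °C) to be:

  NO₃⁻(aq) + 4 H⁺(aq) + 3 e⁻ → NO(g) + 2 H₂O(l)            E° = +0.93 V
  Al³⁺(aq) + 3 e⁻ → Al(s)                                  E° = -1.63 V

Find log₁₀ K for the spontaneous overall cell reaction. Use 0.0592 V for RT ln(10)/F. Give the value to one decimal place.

129.7

Cathode: NO₃⁻/NO; anode: Al³⁺/Al. E°cell = +2.56 V, n = 3.
log K = nE°cell / 0.0592 = (3)(+2.56) / 0.0592 = 129.7.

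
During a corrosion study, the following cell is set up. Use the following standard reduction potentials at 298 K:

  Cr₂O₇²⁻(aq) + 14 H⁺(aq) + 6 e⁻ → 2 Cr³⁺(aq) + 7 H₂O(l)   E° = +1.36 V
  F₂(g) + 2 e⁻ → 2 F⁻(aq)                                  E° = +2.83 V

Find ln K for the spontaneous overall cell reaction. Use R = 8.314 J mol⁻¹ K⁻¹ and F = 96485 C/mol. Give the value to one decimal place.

Cathode: F₂/F⁻; anode: Cr₂O₇²⁻/Cr³⁺. E°cell = (+2.83) − (+1.36) = +1.47 V, with n = 6.
ΔG° = −nFE° = −RT ln K, so ln K = nFE°/(RT) = (6)(96485)(+1.47) / ((8.314)(298)) = 343.481.

343.5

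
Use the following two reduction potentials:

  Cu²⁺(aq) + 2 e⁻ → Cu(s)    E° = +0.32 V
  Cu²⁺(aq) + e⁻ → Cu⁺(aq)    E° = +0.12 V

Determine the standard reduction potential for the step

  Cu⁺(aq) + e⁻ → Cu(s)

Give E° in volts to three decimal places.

Sequential free energies add, so n₃E°₃ = n₁E°₁ + n₂E°₂.
With n₃ = 2, and the known step contributing 1×(+0.12) V, the unknown satisfies 1·E° = 2×(+0.32) − 1×(+0.12) = +0.520.
E° = +0.520 / 1 = +0.520 V.

+0.520 V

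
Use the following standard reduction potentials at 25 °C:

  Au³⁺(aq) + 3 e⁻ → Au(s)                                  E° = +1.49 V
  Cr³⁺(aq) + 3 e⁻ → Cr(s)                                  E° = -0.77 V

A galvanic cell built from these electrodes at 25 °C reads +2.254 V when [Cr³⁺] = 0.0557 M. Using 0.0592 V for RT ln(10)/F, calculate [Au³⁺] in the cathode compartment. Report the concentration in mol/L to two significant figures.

Au³⁺/Au is the cathode, Cr³⁺/Cr the anode: E°cell = +2.26 V, n = 3.
Overall reaction: Au³⁺(aq) + Cr(s) → Au(s) + Cr³⁺(aq); Q = [Cr³⁺]^1/[Au³⁺]^1.
From E = E° − (0.0592/n) log Q: log Q = (E° − E)·n/0.0592 = (+2.26 − (+2.254))·3/0.0592 = 0.3041.
So 1·log[Au³⁺] = 1·log(0.0557) − log Q = -1.2541 − (0.3041) = -1.5582; [Au³⁺] = 10^(-1.5582) ≈ 0.028 M.

0.028 M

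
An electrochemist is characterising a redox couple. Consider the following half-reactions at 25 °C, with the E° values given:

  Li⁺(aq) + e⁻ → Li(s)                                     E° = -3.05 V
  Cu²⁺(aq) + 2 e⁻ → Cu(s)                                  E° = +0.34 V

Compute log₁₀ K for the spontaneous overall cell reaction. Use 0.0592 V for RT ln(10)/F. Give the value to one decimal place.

Cathode: Cu²⁺/Cu; anode: Li⁺/Li. E°cell = +3.39 V, n = 2.
log K = nE°cell / 0.0592 = (2)(+3.39) / 0.0592 = 114.5.

114.5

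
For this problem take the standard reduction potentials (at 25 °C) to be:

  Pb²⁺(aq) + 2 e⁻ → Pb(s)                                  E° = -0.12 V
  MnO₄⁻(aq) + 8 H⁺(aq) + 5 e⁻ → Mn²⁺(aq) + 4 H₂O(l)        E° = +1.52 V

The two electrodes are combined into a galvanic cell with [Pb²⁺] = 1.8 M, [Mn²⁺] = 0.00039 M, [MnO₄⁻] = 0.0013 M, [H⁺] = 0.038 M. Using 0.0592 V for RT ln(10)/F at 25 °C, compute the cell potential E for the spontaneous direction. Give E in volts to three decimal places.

MnO₄⁻/Mn²⁺ is the cathode (higher E°), Pb²⁺/Pb the anode: E°cell = +1.52 − (-0.12) = +1.64 V, n = 10.
Overall: 2 MnO₄⁻(aq) + 16 H⁺(aq) + 5 Pb(s) → 2 Mn²⁺(aq) + 8 H₂O(l) + 5 Pb²⁺(aq)
Q = [Mn²⁺]^2·[Pb²⁺]^5 / ([MnO₄⁻]^2·[H⁺]^16); log Q = 22.954.
E = E° − (0.0592/n) log Q = +1.64 − (0.0592/10)(22.954) = +1.504 V.

+1.504 V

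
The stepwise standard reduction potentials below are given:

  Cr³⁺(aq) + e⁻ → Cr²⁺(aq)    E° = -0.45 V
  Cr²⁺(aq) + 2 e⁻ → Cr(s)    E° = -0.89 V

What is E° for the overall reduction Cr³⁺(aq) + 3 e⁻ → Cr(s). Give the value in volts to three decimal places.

Standard free energies of sequential steps add: ΔG°₃ = ΔG°₁ + ΔG°₂, so n₃E°₃ = n₁E°₁ + n₂E°₂.
E°₃ = (1×-0.45 + 2×-0.89) / 3 = (-2.230) / 3 = -0.743 V.
Simply averaging or adding the two E° values would be wrong; the electron-weighted sum is required.

-0.743 V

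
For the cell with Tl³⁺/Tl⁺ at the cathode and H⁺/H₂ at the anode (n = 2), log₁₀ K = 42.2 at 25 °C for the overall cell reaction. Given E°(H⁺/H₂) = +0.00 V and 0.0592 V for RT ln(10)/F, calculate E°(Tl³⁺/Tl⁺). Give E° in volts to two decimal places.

+1.25 V

E°cell = (0.0592/n)·log K = (0.0592/2)(42.2) = +1.249 V.
Since Tl³⁺/Tl⁺ is the cathode and H⁺/H₂ the anode, E°cell = E°(Tl³⁺/Tl⁺) − E°(H⁺/H₂).
So E°(Tl³⁺/Tl⁺) = E°cell + E°(H⁺/H₂) = +1.249 + (+0.00) = +1.25 V.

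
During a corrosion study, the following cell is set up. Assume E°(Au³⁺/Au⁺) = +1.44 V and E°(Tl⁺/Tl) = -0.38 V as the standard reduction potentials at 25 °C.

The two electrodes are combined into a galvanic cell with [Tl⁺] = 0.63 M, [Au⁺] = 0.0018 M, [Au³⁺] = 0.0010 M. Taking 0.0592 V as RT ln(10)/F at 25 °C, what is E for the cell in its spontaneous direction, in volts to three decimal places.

+1.824 V

Au³⁺/Au⁺ is the cathode (higher E°), Tl⁺/Tl the anode: E°cell = +1.44 − (-0.38) = +1.82 V, n = 2.
Overall: Au³⁺(aq) + 2 Tl(s) → Au⁺(aq) + 2 Tl⁺(aq)
Q = [Au⁺]·[Tl⁺]^2 / ([Au³⁺]); log Q = -0.146.
E = E° − (0.0592/n) log Q = +1.82 − (0.0592/2)(-0.146) = +1.824 V.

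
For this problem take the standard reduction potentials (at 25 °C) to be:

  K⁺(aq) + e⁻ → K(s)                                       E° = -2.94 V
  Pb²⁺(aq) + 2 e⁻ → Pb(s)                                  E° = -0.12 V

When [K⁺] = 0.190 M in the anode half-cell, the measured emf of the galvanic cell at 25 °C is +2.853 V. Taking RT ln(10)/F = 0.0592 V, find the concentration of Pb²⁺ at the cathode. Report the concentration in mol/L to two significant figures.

Pb²⁺/Pb is the cathode, K⁺/K the anode: E°cell = +2.82 V, n = 2.
Overall reaction: Pb²⁺(aq) + 2 K(s) → Pb(s) + 2 K⁺(aq); Q = [K⁺]^2/[Pb²⁺]^1.
From E = E° − (0.0592/n) log Q: log Q = (E° − E)·n/0.0592 = (+2.82 − (+2.853))·2/0.0592 = -1.1149.
So 1·log[Pb²⁺] = 2·log(0.19) − log Q = -1.4425 − (-1.1149) = -0.3276; [Pb²⁺] = 10^(-0.3276) ≈ 0.47 M.

0.47 M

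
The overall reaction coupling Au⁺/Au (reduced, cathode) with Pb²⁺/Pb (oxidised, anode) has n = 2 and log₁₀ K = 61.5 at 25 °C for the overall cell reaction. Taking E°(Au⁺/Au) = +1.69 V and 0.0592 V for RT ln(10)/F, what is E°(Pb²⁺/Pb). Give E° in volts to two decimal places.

-0.13 V

E°cell = (0.0592/n)·log K = (0.0592/2)(61.5) = +1.820 V.
Since Au⁺/Au is the cathode and Pb²⁺/Pb the anode, E°cell = E°(Au⁺/Au) − E°(Pb²⁺/Pb).
So E°(Pb²⁺/Pb) = E°(Au⁺/Au) − E°cell = (+1.69) − (+1.820) = -0.13 V.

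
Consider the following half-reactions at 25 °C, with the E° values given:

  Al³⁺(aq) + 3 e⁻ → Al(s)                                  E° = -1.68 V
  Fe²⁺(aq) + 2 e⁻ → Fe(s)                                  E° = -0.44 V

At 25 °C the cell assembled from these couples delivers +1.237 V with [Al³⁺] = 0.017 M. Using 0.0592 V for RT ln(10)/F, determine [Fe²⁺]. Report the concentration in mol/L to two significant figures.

0.052 M

Fe²⁺/Fe is the cathode, Al³⁺/Al the anode: E°cell = +1.24 V, n = 6.
Overall reaction: 3 Fe²⁺(aq) + 2 Al(s) → 3 Fe(s) + 2 Al³⁺(aq); Q = [Al³⁺]^2/[Fe²⁺]^3.
From E = E° − (0.0592/n) log Q: log Q = (E° − E)·n/0.0592 = (+1.24 − (+1.237))·6/0.0592 = 0.3041.
So 3·log[Fe²⁺] = 2·log(0.017) − log Q = -3.5391 − (0.3041) = -3.8432; log[Fe²⁺] = -3.8432 / 3 = -1.2811; [Fe²⁺] = 10^(-1.2811) ≈ 0.052 M.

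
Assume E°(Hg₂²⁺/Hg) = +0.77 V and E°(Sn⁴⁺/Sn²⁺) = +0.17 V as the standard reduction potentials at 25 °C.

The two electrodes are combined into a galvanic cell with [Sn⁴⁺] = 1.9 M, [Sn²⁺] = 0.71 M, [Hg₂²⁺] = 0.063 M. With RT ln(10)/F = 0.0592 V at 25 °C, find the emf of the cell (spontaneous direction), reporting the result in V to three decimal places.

+0.552 V

Hg₂²⁺/Hg is the cathode (higher E°), Sn⁴⁺/Sn²⁺ the anode: E°cell = +0.77 − (+0.17) = +0.60 V, n = 2.
Overall: Hg₂²⁺(aq) + Sn²⁺(aq) → 2 Hg(l) + Sn⁴⁺(aq)
Q = [Sn⁴⁺] / ([Hg₂²⁺]·[Sn²⁺]); log Q = 1.628.
E = E° − (0.0592/n) log Q = +0.60 − (0.0592/2)(1.628) = +0.552 V.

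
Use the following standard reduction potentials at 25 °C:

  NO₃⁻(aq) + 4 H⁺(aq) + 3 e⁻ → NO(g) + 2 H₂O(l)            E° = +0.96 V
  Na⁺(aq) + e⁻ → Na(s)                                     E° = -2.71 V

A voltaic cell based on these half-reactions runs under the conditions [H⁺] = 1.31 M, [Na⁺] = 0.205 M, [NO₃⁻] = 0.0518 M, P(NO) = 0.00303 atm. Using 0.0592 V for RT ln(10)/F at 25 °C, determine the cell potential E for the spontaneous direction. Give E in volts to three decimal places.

NO₃⁻/NO is the cathode (higher E°), Na⁺/Na the anode: E°cell = +0.96 − (-2.71) = +3.67 V, n = 3.
Overall: NO₃⁻(aq) + 4 H⁺(aq) + 3 Na(s) → NO(g) + 2 H₂O(l) + 3 Na⁺(aq)
Q = P(NO)·[Na⁺]^3 / ([NO₃⁻]·[H⁺]^4); log Q = -3.767.
E = E° − (0.0592/n) log Q = +3.67 − (0.0592/3)(-3.767) = +3.744 V.

+3.744 V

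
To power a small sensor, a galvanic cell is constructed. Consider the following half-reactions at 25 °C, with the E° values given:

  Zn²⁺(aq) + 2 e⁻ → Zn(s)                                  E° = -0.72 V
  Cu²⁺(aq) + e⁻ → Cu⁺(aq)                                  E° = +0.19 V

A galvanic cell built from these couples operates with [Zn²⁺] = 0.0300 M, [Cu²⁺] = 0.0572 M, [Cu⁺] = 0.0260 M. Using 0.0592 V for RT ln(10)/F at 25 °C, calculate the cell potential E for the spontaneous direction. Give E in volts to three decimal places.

+0.975 V

Cu²⁺/Cu⁺ is the cathode (higher E°), Zn²⁺/Zn the anode: E°cell = +0.19 − (-0.72) = +0.91 V, n = 2.
Overall: 2 Cu²⁺(aq) + Zn(s) → 2 Cu⁺(aq) + Zn²⁺(aq)
Q = [Cu⁺]^2·[Zn²⁺] / ([Cu²⁺]^2); log Q = -2.208.
E = E° − (0.0592/n) log Q = +0.91 − (0.0592/2)(-2.208) = +0.975 V.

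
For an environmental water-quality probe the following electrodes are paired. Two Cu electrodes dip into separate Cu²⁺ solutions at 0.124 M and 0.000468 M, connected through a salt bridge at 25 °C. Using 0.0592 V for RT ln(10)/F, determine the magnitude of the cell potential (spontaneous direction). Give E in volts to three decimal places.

For a concentration cell E°cell = 0. The 0.124 M side is the cathode (reduction is favoured where [Cu²⁺] is higher).
With n = 2, E = −(0.0592/2) log([Cu²⁺]ₐₙ/[Cu²⁺]꜀ₐₜ) = −(0.0592/2) log(0.000468/0.124) = −(0.0592/2)(-2.423) = +0.072 V.

+0.072 V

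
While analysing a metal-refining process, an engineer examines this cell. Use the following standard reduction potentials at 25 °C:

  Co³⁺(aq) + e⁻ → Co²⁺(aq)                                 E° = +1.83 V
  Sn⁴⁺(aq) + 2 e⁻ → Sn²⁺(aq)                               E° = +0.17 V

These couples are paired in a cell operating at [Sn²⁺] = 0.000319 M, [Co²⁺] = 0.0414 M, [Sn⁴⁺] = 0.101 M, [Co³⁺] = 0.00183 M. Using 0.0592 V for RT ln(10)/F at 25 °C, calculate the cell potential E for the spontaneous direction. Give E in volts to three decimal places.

+1.506 V

Co³⁺/Co²⁺ is the cathode (higher E°), Sn⁴⁺/Sn²⁺ the anode: E°cell = +1.83 − (+0.17) = +1.66 V, n = 2.
Overall: 2 Co³⁺(aq) + Sn²⁺(aq) → 2 Co²⁺(aq) + Sn⁴⁺(aq)
Q = [Co²⁺]^2·[Sn⁴⁺] / ([Co³⁺]^2·[Sn²⁺]); log Q = 5.210.
E = E° − (0.0592/n) log Q = +1.66 − (0.0592/2)(5.210) = +1.506 V.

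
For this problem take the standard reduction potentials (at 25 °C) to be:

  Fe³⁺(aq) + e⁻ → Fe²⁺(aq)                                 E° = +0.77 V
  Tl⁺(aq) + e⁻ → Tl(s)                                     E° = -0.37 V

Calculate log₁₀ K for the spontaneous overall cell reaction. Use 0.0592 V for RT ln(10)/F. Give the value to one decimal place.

19.3

Cathode: Fe³⁺/Fe²⁺; anode: Tl⁺/Tl. E°cell = +1.14 V, n = 1.
log K = nE°cell / 0.0592 = (1)(+1.14) / 0.0592 = 19.3.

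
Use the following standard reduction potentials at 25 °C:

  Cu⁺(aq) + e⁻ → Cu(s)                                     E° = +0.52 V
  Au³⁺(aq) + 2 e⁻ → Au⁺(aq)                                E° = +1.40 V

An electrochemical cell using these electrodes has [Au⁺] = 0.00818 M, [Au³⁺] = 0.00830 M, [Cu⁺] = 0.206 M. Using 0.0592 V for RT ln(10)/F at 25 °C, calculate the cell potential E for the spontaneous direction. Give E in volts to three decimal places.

Au³⁺/Au⁺ is the cathode (higher E°), Cu⁺/Cu the anode: E°cell = +1.40 − (+0.52) = +0.88 V, n = 2.
Overall: Au³⁺(aq) + 2 Cu(s) → Au⁺(aq) + 2 Cu⁺(aq)
Q = [Au⁺]·[Cu⁺]^2 / ([Au³⁺]); log Q = -1.379.
E = E° − (0.0592/n) log Q = +0.88 − (0.0592/2)(-1.379) = +0.921 V.

+0.921 V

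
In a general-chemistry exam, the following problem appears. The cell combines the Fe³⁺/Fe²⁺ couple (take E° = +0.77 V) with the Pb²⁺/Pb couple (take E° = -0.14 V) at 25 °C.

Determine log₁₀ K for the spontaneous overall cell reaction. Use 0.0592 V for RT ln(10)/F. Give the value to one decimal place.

Cathode: Fe³⁺/Fe²⁺; anode: Pb²⁺/Pb. E°cell = +0.91 V, n = 2.
log K = nE°cell / 0.0592 = (2)(+0.91) / 0.0592 = 30.7.

30.7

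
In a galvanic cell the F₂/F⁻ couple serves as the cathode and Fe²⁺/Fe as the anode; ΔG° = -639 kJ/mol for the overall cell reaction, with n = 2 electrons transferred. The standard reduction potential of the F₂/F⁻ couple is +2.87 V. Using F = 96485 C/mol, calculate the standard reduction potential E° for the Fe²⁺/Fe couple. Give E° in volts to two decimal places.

E°cell = −ΔG°/(nF) = −(-639×10³)/((2)(96485)) = +3.311 V.
Since F₂/F⁻ is the cathode and Fe²⁺/Fe the anode, E°cell = E°(F₂/F⁻) − E°(Fe²⁺/Fe).
So E°(Fe²⁺/Fe) = E°(F₂/F⁻) − E°cell = (+2.87) − (+3.311) = -0.44 V.

-0.44 V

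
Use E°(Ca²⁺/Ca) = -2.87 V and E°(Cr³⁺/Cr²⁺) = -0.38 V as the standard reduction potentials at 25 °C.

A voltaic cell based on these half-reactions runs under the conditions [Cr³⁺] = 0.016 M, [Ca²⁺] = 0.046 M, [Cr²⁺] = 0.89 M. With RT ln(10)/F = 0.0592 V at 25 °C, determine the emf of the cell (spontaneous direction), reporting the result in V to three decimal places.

+2.426 V

Cr³⁺/Cr²⁺ is the cathode (higher E°), Ca²⁺/Ca the anode: E°cell = -0.38 − (-2.87) = +2.49 V, n = 2.
Overall: 2 Cr³⁺(aq) + Ca(s) → 2 Cr²⁺(aq) + Ca²⁺(aq)
Q = [Cr²⁺]^2·[Ca²⁺] / ([Cr³⁺]^2); log Q = 2.153.
E = E° − (0.0592/n) log Q = +2.49 − (0.0592/2)(2.153) = +2.426 V.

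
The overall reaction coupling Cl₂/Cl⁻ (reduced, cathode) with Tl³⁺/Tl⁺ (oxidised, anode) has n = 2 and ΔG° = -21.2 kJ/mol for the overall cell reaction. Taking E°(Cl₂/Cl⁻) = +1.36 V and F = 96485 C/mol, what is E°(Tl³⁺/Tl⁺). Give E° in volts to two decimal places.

E°cell = −ΔG°/(nF) = −(-21.2×10³)/((2)(96485)) = +0.110 V.
Since Cl₂/Cl⁻ is the cathode and Tl³⁺/Tl⁺ the anode, E°cell = E°(Cl₂/Cl⁻) − E°(Tl³⁺/Tl⁺).
So E°(Tl³⁺/Tl⁺) = E°(Cl₂/Cl⁻) − E°cell = (+1.36) − (+0.110) = +1.25 V.

+1.25 V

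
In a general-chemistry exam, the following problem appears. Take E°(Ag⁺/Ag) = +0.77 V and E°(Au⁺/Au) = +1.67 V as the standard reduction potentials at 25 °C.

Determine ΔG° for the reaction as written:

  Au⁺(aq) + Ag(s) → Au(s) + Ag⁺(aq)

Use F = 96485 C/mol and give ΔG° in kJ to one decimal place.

-86.8 kJ

As written, Au⁺/Au is reduced (cathode) and Ag⁺/Ag is oxidised (anode), so E°cell = (+1.67) − (+0.77) = +0.90 V.
Balancing electrons gives n = 1.
ΔG° = −nFE° = −(1)(96485)(+0.90) = -86,836 J = -86.8 kJ.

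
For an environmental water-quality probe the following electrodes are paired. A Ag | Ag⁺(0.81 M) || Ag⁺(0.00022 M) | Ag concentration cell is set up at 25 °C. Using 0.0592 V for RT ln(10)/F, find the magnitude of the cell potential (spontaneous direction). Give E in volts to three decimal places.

+0.211 V

For a concentration cell E°cell = 0. The 0.81 M side is the cathode (reduction is favoured where [Ag⁺] is higher).
With n = 1, E = −(0.0592/1) log([Ag⁺]ₐₙ/[Ag⁺]꜀ₐₜ) = −(0.0592/1) log(0.00022/0.81) = −(0.0592/1)(-3.566) = +0.211 V.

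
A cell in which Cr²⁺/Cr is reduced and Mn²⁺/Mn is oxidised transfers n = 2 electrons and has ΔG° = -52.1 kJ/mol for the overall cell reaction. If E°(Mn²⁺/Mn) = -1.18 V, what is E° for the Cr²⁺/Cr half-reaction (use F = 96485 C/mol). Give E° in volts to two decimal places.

-0.91 V

E°cell = −ΔG°/(nF) = −(-52.1×10³)/((2)(96485)) = +0.270 V.
Since Cr²⁺/Cr is the cathode and Mn²⁺/Mn the anode, E°cell = E°(Cr²⁺/Cr) − E°(Mn²⁺/Mn).
So E°(Cr²⁺/Cr) = E°cell + E°(Mn²⁺/Mn) = +0.270 + (-1.18) = -0.91 V.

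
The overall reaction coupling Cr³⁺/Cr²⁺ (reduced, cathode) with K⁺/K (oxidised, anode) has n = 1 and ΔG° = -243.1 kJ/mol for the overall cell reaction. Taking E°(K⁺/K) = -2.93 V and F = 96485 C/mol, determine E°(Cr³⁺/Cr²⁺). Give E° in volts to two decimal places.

E°cell = −ΔG°/(nF) = −(-243.1×10³)/((1)(96485)) = +2.520 V.
Since Cr³⁺/Cr²⁺ is the cathode and K⁺/K the anode, E°cell = E°(Cr³⁺/Cr²⁺) − E°(K⁺/K).
So E°(Cr³⁺/Cr²⁺) = E°cell + E°(K⁺/K) = +2.520 + (-2.93) = -0.41 V.

-0.41 V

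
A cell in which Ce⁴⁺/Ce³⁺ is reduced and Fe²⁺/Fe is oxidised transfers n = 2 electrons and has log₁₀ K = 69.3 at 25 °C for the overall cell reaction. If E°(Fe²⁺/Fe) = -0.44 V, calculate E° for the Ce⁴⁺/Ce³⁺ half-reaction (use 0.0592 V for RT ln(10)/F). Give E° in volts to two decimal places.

E°cell = (0.0592/n)·log K = (0.0592/2)(69.3) = +2.051 V.
Since Ce⁴⁺/Ce³⁺ is the cathode and Fe²⁺/Fe the anode, E°cell = E°(Ce⁴⁺/Ce³⁺) − E°(Fe²⁺/Fe).
So E°(Ce⁴⁺/Ce³⁺) = E°cell + E°(Fe²⁺/Fe) = +2.051 + (-0.44) = +1.61 V.

+1.61 V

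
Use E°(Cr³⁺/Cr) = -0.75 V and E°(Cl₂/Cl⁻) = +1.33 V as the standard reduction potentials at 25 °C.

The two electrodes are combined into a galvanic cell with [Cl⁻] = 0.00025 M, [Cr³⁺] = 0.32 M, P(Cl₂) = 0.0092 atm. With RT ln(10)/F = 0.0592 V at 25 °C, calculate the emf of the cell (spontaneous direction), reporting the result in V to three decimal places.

Cl₂/Cl⁻ is the cathode (higher E°), Cr³⁺/Cr the anode: E°cell = +1.33 − (-0.75) = +2.08 V, n = 6.
Overall: 3 Cl₂(g) + 2 Cr(s) → 6 Cl⁻(aq) + 2 Cr³⁺(aq)
Q = [Cl⁻]^6·[Cr³⁺]^2 / (P(Cl₂)^3); log Q = -16.493.
E = E° − (0.0592/n) log Q = +2.08 − (0.0592/6)(-16.493) = +2.243 V.

+2.243 V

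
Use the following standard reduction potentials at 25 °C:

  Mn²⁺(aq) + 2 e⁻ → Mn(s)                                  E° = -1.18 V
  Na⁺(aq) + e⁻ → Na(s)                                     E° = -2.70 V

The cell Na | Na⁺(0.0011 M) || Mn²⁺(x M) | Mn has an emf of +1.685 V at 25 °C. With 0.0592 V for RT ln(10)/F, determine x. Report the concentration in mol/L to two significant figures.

Mn²⁺/Mn is the cathode, Na⁺/Na the anode: E°cell = +1.52 V, n = 2.
Overall reaction: Mn²⁺(aq) + 2 Na(s) → Mn(s) + 2 Na⁺(aq); Q = [Na⁺]^2/[Mn²⁺]^1.
From E = E° − (0.0592/n) log Q: log Q = (E° − E)·n/0.0592 = (+1.52 − (+1.685))·2/0.0592 = -5.5743.
So 1·log[Mn²⁺] = 2·log(0.0011) − log Q = -5.9172 − (-5.5743) = -0.3429; [Mn²⁺] = 10^(-0.3429) ≈ 0.45 M.

0.45 M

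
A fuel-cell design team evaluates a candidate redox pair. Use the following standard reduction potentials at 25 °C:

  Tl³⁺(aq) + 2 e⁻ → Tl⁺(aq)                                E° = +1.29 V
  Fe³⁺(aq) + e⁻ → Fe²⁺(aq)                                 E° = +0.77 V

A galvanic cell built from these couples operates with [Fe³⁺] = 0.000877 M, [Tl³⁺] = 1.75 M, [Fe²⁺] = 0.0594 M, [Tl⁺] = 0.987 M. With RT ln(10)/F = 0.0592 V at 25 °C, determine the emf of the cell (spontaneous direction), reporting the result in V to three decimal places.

Tl³⁺/Tl⁺ is the cathode (higher E°), Fe³⁺/Fe²⁺ the anode: E°cell = +1.29 − (+0.77) = +0.52 V, n = 2.
Overall: Tl³⁺(aq) + 2 Fe²⁺(aq) → Tl⁺(aq) + 2 Fe³⁺(aq)
Q = [Tl⁺]·[Fe³⁺]^2 / ([Tl³⁺]·[Fe²⁺]^2); log Q = -3.910.
E = E° − (0.0592/n) log Q = +0.52 − (0.0592/2)(-3.910) = +0.636 V.

+0.636 V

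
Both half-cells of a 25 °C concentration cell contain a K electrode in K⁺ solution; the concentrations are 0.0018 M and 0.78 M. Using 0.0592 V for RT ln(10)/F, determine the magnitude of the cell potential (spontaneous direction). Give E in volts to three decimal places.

+0.156 V

For a concentration cell E°cell = 0. The 0.78 M side is the cathode (reduction is favoured where [K⁺] is higher).
With n = 1, E = −(0.0592/1) log([K⁺]ₐₙ/[K⁺]꜀ₐₜ) = −(0.0592/1) log(0.0018/0.78) = −(0.0592/1)(-2.637) = +0.156 V.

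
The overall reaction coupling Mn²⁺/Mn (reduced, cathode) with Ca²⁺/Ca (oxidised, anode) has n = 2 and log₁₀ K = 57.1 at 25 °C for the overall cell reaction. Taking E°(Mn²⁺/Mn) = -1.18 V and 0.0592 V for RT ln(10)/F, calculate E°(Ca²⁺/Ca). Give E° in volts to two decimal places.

E°cell = (0.0592/n)·log K = (0.0592/2)(57.1) = +1.690 V.
Since Mn²⁺/Mn is the cathode and Ca²⁺/Ca the anode, E°cell = E°(Mn²⁺/Mn) − E°(Ca²⁺/Ca).
So E°(Ca²⁺/Ca) = E°(Mn²⁺/Mn) − E°cell = (-1.18) − (+1.690) = -2.87 V.

-2.87 V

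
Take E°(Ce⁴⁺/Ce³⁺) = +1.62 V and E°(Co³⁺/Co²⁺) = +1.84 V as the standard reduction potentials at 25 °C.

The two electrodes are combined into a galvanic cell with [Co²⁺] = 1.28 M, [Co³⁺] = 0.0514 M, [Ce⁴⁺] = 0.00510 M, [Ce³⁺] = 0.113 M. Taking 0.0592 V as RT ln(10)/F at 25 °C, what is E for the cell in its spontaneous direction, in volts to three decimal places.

Co³⁺/Co²⁺ is the cathode (higher E°), Ce⁴⁺/Ce³⁺ the anode: E°cell = +1.84 − (+1.62) = +0.22 V, n = 1.
Overall: Co³⁺(aq) + Ce³⁺(aq) → Co²⁺(aq) + Ce⁴⁺(aq)
Q = [Co²⁺]·[Ce⁴⁺] / ([Co³⁺]·[Ce³⁺]); log Q = 0.051.
E = E° − (0.0592/n) log Q = +0.22 − (0.0592/1)(0.051) = +0.217 V.

+0.217 V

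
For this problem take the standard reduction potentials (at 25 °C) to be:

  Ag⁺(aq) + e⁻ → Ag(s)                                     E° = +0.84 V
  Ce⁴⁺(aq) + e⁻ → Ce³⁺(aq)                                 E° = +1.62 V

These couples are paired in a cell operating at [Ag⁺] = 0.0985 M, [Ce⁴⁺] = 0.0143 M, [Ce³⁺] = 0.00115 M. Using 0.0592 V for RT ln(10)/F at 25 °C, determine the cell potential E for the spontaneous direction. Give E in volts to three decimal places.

Ce⁴⁺/Ce³⁺ is the cathode (higher E°), Ag⁺/Ag the anode: E°cell = +1.62 − (+0.84) = +0.78 V, n = 1.
Overall: Ce⁴⁺(aq) + Ag(s) → Ce³⁺(aq) + Ag⁺(aq)
Q = [Ce³⁺]·[Ag⁺] / ([Ce⁴⁺]); log Q = -2.101.
E = E° − (0.0592/n) log Q = +0.78 − (0.0592/1)(-2.101) = +0.904 V.

+0.904 V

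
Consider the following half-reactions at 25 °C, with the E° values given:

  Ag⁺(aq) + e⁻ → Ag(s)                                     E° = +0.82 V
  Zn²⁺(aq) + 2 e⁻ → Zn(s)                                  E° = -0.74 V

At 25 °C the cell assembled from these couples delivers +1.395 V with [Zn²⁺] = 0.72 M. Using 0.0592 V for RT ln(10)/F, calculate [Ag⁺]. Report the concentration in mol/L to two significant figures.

0.0014 M

Ag⁺/Ag is the cathode, Zn²⁺/Zn the anode: E°cell = +1.56 V, n = 2.
Overall reaction: 2 Ag⁺(aq) + Zn(s) → 2 Ag(s) + Zn²⁺(aq); Q = [Zn²⁺]^1/[Ag⁺]^2.
From E = E° − (0.0592/n) log Q: log Q = (E° − E)·n/0.0592 = (+1.56 − (+1.395))·2/0.0592 = 5.5743.
So 2·log[Ag⁺] = 1·log(0.72) − log Q = -0.1427 − (5.5743) = -5.7170; log[Ag⁺] = -5.7170 / 2 = -2.8585; [Ag⁺] = 10^(-2.8585) ≈ 0.0014 M.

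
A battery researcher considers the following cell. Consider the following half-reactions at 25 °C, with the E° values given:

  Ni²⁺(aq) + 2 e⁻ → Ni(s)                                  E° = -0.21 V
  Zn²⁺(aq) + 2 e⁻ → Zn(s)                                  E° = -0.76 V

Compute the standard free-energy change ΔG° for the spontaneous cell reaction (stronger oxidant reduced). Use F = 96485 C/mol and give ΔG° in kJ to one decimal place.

Ni²⁺/Ni (E° = -0.21 V) is the cathode; Zn²⁺/Zn (E° = -0.76 V) is the anode, so E°cell = +0.55 V.
Balancing electrons gives n = 2 (lcm of 2 and 2).
ΔG° = −nFE° = −(2)(96485)(+0.55) = -106,134 J = -106.1 kJ.

-106.1 kJ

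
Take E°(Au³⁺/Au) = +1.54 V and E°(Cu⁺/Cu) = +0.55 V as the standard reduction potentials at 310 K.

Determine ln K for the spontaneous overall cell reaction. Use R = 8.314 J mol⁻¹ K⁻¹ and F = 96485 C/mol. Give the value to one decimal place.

Cathode: Au³⁺/Au; anode: Cu⁺/Cu. E°cell = (+1.54) − (+0.55) = +0.99 V, with n = 3.
ΔG° = −nFE° = −RT ln K, so ln K = nFE°/(RT) = (3)(96485)(+0.99) / ((8.314)(310)) = 111.185.

111.2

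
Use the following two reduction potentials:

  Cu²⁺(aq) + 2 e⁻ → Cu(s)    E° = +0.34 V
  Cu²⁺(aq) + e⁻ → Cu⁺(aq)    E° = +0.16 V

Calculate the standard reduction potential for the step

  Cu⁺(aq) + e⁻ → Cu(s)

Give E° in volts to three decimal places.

Sequential free energies add, so n₃E°₃ = n₁E°₁ + n₂E°₂.
With n₃ = 2, and the known step contributing 1×(+0.16) V, the unknown satisfies 1·E° = 2×(+0.34) − 1×(+0.16) = +0.520.
E° = +0.520 / 1 = +0.520 V.

+0.520 V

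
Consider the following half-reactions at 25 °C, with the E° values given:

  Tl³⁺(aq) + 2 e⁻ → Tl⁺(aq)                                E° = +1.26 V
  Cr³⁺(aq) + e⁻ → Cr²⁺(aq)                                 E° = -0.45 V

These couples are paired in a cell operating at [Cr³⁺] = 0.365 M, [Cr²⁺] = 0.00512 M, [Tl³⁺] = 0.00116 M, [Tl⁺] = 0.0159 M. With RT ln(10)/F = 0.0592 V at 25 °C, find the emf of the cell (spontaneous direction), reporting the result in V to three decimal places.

+1.567 V

Tl³⁺/Tl⁺ is the cathode (higher E°), Cr³⁺/Cr²⁺ the anode: E°cell = +1.26 − (-0.45) = +1.71 V, n = 2.
Overall: Tl³⁺(aq) + 2 Cr²⁺(aq) → Tl⁺(aq) + 2 Cr³⁺(aq)
Q = [Tl⁺]·[Cr³⁺]^2 / ([Tl³⁺]·[Cr²⁺]^2); log Q = 4.843.
E = E° − (0.0592/n) log Q = +1.71 − (0.0592/2)(4.843) = +1.567 V.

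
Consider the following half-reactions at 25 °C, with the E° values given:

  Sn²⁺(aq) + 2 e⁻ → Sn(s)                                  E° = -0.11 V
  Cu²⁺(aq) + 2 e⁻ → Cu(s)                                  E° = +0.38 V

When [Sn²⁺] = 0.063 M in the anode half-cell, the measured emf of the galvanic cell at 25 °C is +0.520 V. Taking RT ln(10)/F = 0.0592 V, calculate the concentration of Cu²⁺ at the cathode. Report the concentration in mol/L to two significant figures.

0.65 M

Cu²⁺/Cu is the cathode, Sn²⁺/Sn the anode: E°cell = +0.49 V, n = 2.
Overall reaction: Cu²⁺(aq) + Sn(s) → Cu(s) + Sn²⁺(aq); Q = [Sn²⁺]^1/[Cu²⁺]^1.
From E = E° − (0.0592/n) log Q: log Q = (E° − E)·n/0.0592 = (+0.49 − (+0.520))·2/0.0592 = -1.0135.
So 1·log[Cu²⁺] = 1·log(0.063) − log Q = -1.2007 − (-1.0135) = -0.1872; [Cu²⁺] = 10^(-0.1872) ≈ 0.65 M.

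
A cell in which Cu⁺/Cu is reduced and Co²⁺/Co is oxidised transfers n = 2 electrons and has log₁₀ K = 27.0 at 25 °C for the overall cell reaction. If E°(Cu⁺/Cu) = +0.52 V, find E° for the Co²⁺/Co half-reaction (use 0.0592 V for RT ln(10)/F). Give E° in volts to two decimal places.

E°cell = (0.0592/n)·log K = (0.0592/2)(27.0) = +0.799 V.
Since Cu⁺/Cu is the cathode and Co²⁺/Co the anode, E°cell = E°(Cu⁺/Cu) − E°(Co²⁺/Co).
So E°(Co²⁺/Co) = E°(Cu⁺/Cu) − E°cell = (+0.52) − (+0.799) = -0.28 V.

-0.28 V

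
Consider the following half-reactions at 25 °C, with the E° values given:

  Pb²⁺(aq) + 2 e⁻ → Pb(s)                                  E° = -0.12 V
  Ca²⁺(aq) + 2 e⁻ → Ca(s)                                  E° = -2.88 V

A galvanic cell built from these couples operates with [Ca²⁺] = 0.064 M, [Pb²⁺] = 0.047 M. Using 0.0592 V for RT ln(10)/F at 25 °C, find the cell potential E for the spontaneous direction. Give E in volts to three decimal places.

+2.756 V

Pb²⁺/Pb is the cathode (higher E°), Ca²⁺/Ca the anode: E°cell = -0.12 − (-2.88) = +2.76 V, n = 2.
Overall: Pb²⁺(aq) + Ca(s) → Pb(s) + Ca²⁺(aq)
Q = [Ca²⁺] / ([Pb²⁺]); log Q = 0.134.
E = E° − (0.0592/n) log Q = +2.76 − (0.0592/2)(0.134) = +2.756 V.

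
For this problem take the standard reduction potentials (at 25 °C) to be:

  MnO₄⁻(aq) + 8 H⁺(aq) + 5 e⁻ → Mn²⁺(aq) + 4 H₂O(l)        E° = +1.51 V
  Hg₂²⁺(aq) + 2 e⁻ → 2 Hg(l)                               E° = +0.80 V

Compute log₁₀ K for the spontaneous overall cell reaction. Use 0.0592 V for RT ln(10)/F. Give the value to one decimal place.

Cathode: MnO₄⁻/Mn²⁺; anode: Hg₂²⁺/Hg. E°cell = +0.71 V, n = 10.
log K = nE°cell / 0.0592 = (10)(+0.71) / 0.0592 = 119.9.

119.9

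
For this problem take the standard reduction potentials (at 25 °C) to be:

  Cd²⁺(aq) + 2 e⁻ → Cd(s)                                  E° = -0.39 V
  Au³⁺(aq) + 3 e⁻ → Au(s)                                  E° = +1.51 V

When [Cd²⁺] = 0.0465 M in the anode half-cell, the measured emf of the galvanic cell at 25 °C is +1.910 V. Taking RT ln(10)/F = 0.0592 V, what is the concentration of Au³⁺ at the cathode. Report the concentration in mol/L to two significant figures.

0.032 M

Au³⁺/Au is the cathode, Cd²⁺/Cd the anode: E°cell = +1.90 V, n = 6.
Overall reaction: 2 Au³⁺(aq) + 3 Cd(s) → 2 Au(s) + 3 Cd²⁺(aq); Q = [Cd²⁺]^3/[Au³⁺]^2.
From E = E° − (0.0592/n) log Q: log Q = (E° − E)·n/0.0592 = (+1.90 − (+1.910))·6/0.0592 = -1.0135.
So 2·log[Au³⁺] = 3·log(0.0465) − log Q = -3.9976 − (-1.0135) = -2.9841; log[Au³⁺] = -2.9841 / 2 = -1.4921; [Au³⁺] = 10^(-1.4921) ≈ 0.032 M.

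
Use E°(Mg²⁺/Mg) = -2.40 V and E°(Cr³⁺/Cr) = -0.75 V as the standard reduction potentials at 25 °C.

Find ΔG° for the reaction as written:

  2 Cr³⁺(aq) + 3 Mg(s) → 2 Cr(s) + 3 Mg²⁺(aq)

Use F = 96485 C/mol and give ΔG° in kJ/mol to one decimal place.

As written, Cr³⁺/Cr is reduced (cathode) and Mg²⁺/Mg is oxidised (anode), so E°cell = (-0.75) − (-2.40) = +1.65 V.
Balancing electrons gives n = 6.
ΔG° = −nFE° = −(6)(96485)(+1.65) = -955,202 J = -955.2 kJ/mol.

-955.2 kJ/mol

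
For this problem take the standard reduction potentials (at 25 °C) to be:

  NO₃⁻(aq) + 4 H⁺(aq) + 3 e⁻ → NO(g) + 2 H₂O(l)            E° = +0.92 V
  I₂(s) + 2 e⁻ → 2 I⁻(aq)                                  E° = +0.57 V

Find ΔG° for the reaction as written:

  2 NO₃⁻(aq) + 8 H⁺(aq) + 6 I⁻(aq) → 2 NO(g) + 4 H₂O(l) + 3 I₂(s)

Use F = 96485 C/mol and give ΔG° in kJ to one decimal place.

As written, NO₃⁻/NO is reduced (cathode) and I₂/I⁻ is oxidised (anode), so E°cell = (+0.92) − (+0.57) = +0.35 V.
Balancing electrons gives n = 6.
ΔG° = −nFE° = −(6)(96485)(+0.35) = -202,618 J = -202.6 kJ.

-202.6 kJ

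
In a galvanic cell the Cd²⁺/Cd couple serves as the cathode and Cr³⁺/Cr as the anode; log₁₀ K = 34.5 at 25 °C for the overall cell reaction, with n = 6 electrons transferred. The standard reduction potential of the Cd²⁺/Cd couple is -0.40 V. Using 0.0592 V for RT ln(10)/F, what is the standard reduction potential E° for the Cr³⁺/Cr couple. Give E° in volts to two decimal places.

-0.74 V

E°cell = (0.0592/n)·log K = (0.0592/6)(34.5) = +0.340 V.
Since Cd²⁺/Cd is the cathode and Cr³⁺/Cr the anode, E°cell = E°(Cd²⁺/Cd) − E°(Cr³⁺/Cr).
So E°(Cr³⁺/Cr) = E°(Cd²⁺/Cd) − E°cell = (-0.40) − (+0.340) = -0.74 V.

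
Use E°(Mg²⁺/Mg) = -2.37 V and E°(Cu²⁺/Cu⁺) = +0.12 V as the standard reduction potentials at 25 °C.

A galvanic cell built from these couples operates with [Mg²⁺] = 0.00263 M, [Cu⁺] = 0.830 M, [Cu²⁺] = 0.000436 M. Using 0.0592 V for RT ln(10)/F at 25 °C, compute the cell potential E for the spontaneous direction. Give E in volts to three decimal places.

+2.372 V

Cu²⁺/Cu⁺ is the cathode (higher E°), Mg²⁺/Mg the anode: E°cell = +0.12 − (-2.37) = +2.49 V, n = 2.
Overall: 2 Cu²⁺(aq) + Mg(s) → 2 Cu⁺(aq) + Mg²⁺(aq)
Q = [Cu⁺]^2·[Mg²⁺] / ([Cu²⁺]^2); log Q = 3.979.
E = E° − (0.0592/n) log Q = +2.49 − (0.0592/2)(3.979) = +2.372 V.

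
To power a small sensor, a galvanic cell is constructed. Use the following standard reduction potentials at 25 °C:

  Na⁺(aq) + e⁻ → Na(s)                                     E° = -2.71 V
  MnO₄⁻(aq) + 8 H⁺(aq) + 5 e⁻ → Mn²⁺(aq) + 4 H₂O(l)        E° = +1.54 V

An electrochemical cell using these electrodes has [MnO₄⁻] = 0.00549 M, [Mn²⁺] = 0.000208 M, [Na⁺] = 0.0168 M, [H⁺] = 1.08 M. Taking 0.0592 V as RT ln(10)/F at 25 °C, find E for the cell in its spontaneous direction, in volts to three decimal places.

MnO₄⁻/Mn²⁺ is the cathode (higher E°), Na⁺/Na the anode: E°cell = +1.54 − (-2.71) = +4.25 V, n = 5.
Overall: MnO₄⁻(aq) + 8 H⁺(aq) + 5 Na(s) → Mn²⁺(aq) + 4 H₂O(l) + 5 Na⁺(aq)
Q = [Mn²⁺]·[Na⁺]^5 / ([MnO₄⁻]·[H⁺]^8); log Q = -10.562.
E = E° − (0.0592/n) log Q = +4.25 − (0.0592/5)(-10.562) = +4.375 V.

+4.375 V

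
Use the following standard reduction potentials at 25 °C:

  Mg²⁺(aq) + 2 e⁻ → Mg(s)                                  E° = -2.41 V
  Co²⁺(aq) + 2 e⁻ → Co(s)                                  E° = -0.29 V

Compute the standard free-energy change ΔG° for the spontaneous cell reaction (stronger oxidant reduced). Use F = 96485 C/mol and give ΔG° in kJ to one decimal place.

Co²⁺/Co (E° = -0.29 V) is the cathode; Mg²⁺/Mg (E° = -2.41 V) is the anode, so E°cell = +2.12 V.
Balancing electrons gives n = 2 (lcm of 2 and 2).
ΔG° = −nFE° = −(2)(96485)(+2.12) = -409,096 J = -409.1 kJ.

-409.1 kJ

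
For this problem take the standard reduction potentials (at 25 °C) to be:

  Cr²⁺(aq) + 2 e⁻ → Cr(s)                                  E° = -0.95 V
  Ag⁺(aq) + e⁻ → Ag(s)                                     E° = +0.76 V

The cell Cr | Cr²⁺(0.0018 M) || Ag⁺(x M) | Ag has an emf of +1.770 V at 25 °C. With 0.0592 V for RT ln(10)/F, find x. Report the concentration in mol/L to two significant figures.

Ag⁺/Ag is the cathode, Cr²⁺/Cr the anode: E°cell = +1.71 V, n = 2.
Overall reaction: 2 Ag⁺(aq) + Cr(s) → 2 Ag(s) + Cr²⁺(aq); Q = [Cr²⁺]^1/[Ag⁺]^2.
From E = E° − (0.0592/n) log Q: log Q = (E° − E)·n/0.0592 = (+1.71 − (+1.770))·2/0.0592 = -2.0270.
So 2·log[Ag⁺] = 1·log(0.0018) − log Q = -2.7447 − (-2.0270) = -0.7177; log[Ag⁺] = -0.7177 / 2 = -0.3589; [Ag⁺] = 10^(-0.3589) ≈ 0.44 M.

0.44 M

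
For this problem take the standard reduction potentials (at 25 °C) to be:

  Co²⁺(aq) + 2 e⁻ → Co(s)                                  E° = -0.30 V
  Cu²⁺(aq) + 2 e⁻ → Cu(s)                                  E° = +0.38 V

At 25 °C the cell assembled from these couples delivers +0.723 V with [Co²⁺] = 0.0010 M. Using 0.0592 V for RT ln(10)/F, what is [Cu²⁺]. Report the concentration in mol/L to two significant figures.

Cu²⁺/Cu is the cathode, Co²⁺/Co the anode: E°cell = +0.68 V, n = 2.
Overall reaction: Cu²⁺(aq) + Co(s) → Cu(s) + Co²⁺(aq); Q = [Co²⁺]^1/[Cu²⁺]^1.
From E = E° − (0.0592/n) log Q: log Q = (E° − E)·n/0.0592 = (+0.68 − (+0.723))·2/0.0592 = -1.4527.
So 1·log[Cu²⁺] = 1·log(0.001) − log Q = -3.0000 − (-1.4527) = -1.5473; [Cu²⁺] = 10^(-1.5473) ≈ 0.028 M.

0.028 M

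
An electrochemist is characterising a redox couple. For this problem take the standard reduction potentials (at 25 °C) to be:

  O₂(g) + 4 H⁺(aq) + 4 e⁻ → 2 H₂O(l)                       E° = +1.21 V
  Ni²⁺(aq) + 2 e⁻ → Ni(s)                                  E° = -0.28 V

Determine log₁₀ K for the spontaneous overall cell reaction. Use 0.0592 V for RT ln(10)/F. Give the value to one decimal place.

Cathode: O₂/H₂O; anode: Ni²⁺/Ni. E°cell = +1.49 V, n = 4.
log K = nE°cell / 0.0592 = (4)(+1.49) / 0.0592 = 100.7.

100.7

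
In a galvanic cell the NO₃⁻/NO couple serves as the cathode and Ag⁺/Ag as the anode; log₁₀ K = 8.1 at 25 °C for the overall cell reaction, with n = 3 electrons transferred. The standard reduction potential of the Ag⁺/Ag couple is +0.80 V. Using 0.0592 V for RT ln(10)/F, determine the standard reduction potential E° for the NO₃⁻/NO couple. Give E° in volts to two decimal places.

E°cell = (0.0592/n)·log K = (0.0592/3)(8.1) = +0.160 V.
Since NO₃⁻/NO is the cathode and Ag⁺/Ag the anode, E°cell = E°(NO₃⁻/NO) − E°(Ag⁺/Ag).
So E°(NO₃⁻/NO) = E°cell + E°(Ag⁺/Ag) = +0.160 + (+0.80) = +0.96 V.

+0.96 V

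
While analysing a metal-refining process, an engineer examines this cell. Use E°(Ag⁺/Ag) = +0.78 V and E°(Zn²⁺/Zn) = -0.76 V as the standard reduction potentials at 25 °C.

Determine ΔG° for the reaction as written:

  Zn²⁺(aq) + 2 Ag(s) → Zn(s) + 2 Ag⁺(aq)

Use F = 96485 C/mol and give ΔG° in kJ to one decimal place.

As written, Zn²⁺/Zn is reduced (cathode) and Ag⁺/Ag is oxidised (anode), so E°cell = (-0.76) − (+0.78) = -1.54 V.
Balancing electrons gives n = 2.
ΔG° = −nFE° = −(2)(96485)(-1.54) = 297,174 J = +297.2 kJ.

+297.2 kJ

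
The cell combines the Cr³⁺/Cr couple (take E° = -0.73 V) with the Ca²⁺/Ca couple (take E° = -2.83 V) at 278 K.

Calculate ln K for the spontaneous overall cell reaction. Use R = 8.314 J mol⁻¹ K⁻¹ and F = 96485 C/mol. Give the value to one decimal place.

526.0

Cathode: Cr³⁺/Cr; anode: Ca²⁺/Ca. E°cell = (-0.73) − (-2.83) = +2.10 V, with n = 6.
ΔG° = −nFE° = −RT ln K, so ln K = nFE°/(RT) = (6)(96485)(+2.10) / ((8.314)(278)) = 525.988.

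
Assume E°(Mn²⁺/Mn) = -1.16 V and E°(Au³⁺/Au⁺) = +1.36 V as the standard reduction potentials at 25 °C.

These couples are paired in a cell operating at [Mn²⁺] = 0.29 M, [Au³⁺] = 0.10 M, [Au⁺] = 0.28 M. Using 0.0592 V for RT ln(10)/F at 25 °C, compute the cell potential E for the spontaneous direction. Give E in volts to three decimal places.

Au³⁺/Au⁺ is the cathode (higher E°), Mn²⁺/Mn the anode: E°cell = +1.36 − (-1.16) = +2.52 V, n = 2.
Overall: Au³⁺(aq) + Mn(s) → Au⁺(aq) + Mn²⁺(aq)
Q = [Au⁺]·[Mn²⁺] / ([Au³⁺]); log Q = -0.090.
E = E° − (0.0592/n) log Q = +2.52 − (0.0592/2)(-0.090) = +2.523 V.

+2.523 V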